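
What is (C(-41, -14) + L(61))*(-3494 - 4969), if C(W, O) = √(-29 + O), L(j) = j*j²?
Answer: -1920940203 - 8463*I*√43 ≈ -1.9209e+9 - 55496.0*I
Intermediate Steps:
L(j) = j³
(C(-41, -14) + L(61))*(-3494 - 4969) = (√(-29 - 14) + 61³)*(-3494 - 4969) = (√(-43) + 226981)*(-8463) = (I*√43 + 226981)*(-8463) = (226981 + I*√43)*(-8463) = -1920940203 - 8463*I*√43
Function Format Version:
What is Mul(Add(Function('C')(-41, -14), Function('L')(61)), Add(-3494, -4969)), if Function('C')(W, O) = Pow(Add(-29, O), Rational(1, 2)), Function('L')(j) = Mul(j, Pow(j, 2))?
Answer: Add(-1920940203, Mul(-8463, I, Pow(43, Rational(1, 2)))) ≈ Add(-1.9209e+9, Mul(-55496., I))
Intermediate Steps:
Function('L')(j) = Pow(j, 3)
Mul(Add(Function('C')(-41, -14), Function('L')(61)), Add(-3494, -4969)) = Mul(Add(Pow(Add(-29, -14), Rational(1, 2)), Pow(61, 3)), Add(-3494, -4969)) = Mul(Add(Pow(-43, Rational(1, 2)), 226981), -8463) = Mul(Add(Mul(I, Pow(43, Rational(1, 2))), 226981), -8463) = Mul(Add(226981, Mul(I, Pow(43, Rational(1, 2)))), -8463) = Add(-1920940203, Mul(-8463, I, Pow(43, Rational(1, 2))))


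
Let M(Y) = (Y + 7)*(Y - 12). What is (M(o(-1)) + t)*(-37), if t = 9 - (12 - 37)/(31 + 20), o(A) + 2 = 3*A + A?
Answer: 16058/51 ≈ 314.86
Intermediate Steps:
o(A) = -2 + 4*A (o(A) = -2 + (3*A + A) = -2 + 4*A)
M(Y) = (-12 + Y)*(7 + Y) (M(Y) = (7 + Y)*(-12 + Y) = (-12 + Y)*(7 + Y))
t = 484/51 (t = 9 - (-25)/51 = 9 - 1*(-25/51) = 9 + 25/51 = 484/51 ≈ 9.4902)
(M(o(-1)) + t)*(-37) = ((-84 + (-2 + 4*(-1))² - 5*(-2 + 4*(-1))) + 484/51)*(-37) = ((-84 + (-2 - 4)² - 5*(-2 - 4)) + 484/51)*(-37) = ((-84 + (-6)² - 5*(-6)) + 484/51)*(-37) = ((-84 + 36 + 30) + 484/51)*(-37) = (-18 + 484/51)*(-37) = -434/51*(-37) = 16058/51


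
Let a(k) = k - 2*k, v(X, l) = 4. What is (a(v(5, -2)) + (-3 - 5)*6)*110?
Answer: -5720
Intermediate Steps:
a(k) = -k
(a(v(5, -2)) + (-3 - 5)*6)*110 = (-1*4 + (-3 - 5)*6)*110 = (-4 - 8*6)*110 = (-4 - 48)*110 = -52*110 = -5720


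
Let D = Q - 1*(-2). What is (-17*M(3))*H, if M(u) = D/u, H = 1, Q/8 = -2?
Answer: 238/3 ≈ 79.333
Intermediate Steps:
Q = -16 (Q = 8*(-2) = -16)
D = -14 (D = -16 - 1*(-2) = -16 + 2 = -14)
M(u) = -14/u
(-17*M(3))*H = -(-238)/3*1 = -17*(-14/3)*1 = (238/3)*1 = 238/3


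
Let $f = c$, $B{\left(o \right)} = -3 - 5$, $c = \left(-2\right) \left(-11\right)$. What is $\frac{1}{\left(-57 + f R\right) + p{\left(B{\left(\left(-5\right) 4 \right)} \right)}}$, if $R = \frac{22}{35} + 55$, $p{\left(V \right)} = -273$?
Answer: $\frac{35}{31284} \approx 0.0011188$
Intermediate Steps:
$c = 22$
$B{\left(o \right)} = -8$
$R = \frac{1947}{35}$ ($R = 22 \cdot \frac{1}{35} + 55 = \frac{22}{35} + 55 = \frac{1947}{35} \approx 55.629$)
$f = 22$
$\frac{1}{\left(-57 + f R\right) + p{\left(B{\left(\left(-5\right) 4 \right)} \right)}} = \frac{1}{\left(-57 + 22 \cdot \frac{1947}{35}\right) - 273} = \frac{1}{\left(-57 + \frac{42834}{35}\right) - 273} = \frac{1}{\frac{40839}{35} - 273} = \frac{1}{\frac{31284}{35}} = \frac{35}{31284}$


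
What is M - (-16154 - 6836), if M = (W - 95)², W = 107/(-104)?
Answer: 348400009/10816 ≈ 32212.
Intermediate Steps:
W = -107/104 (W = 107*(-1/104) = -107/104 ≈ -1.0288)
M = 99740169/10816 (M = (-107/104 - 95)² = (-9987/104)² = 99740169/10816 ≈ 9221.5)
M - (-16154 - 6836) = 99740169/10816 - (-16154 - 6836) = 99740169/10816 - 1*(-22990) = 99740169/10816 + 22990 = 348400009/10816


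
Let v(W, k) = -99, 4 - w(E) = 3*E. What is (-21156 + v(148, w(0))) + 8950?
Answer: -12305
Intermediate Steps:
w(E) = 4 - 3*E
(-21156 + v(148, w(0))) + 8950 = (-21156 - 99) + 8950 = -21255 + 8950 = -12305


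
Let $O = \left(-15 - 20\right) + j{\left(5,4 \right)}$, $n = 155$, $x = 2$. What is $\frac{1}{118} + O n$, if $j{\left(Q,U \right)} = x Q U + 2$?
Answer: $\frac{128031}{118} \approx 1085.0$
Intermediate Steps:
$j{\left(Q,U \right)} = 2 + 2 Q U$ ($j{\left(Q,U \right)} = 2 Q U + 2 = 2 + 2 Q U$)
$O = 7$ ($O = \left(-15 - 20\right) + \left(2 + 2 \cdot 5 \cdot 4\right) = -35 + \left(2 + 40\right) = -35 + 42 = 7$)
$\frac{1}{118} + O n = \frac{1}{118} + 7 \cdot 155 = \frac{1}{118} + 1085 = \frac{128031}{118}$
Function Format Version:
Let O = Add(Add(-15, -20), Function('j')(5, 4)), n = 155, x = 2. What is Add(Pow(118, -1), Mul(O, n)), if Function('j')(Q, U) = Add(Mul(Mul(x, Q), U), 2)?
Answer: Rational(128031, 118) ≈ 1085.0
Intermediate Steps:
Function('j')(Q, U) = Add(2, Mul(2, Q, U)) (Function('j')(Q, U) = Add(Mul(Mul(2, Q), U), 2) = Add(Mul(2, Q, U), 2) = Add(2, Mul(2, Q, U)))
O = 7 (O = Add(Add(-15, -20), Add(2, Mul(2, 5, 4))) = Add(-35, Add(2, 40)) = Add(-35, 42) = 7)
Add(Pow(118, -1), Mul(O, n)) = Add(Pow(118, -1), Mul(7, 155)) = Add(Rational(1, 118), 1085) = Rational(128031, 118)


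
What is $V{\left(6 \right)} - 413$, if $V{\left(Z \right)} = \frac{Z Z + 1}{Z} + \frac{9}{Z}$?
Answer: $- \frac{1216}{3} \approx -405.33$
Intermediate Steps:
$V{\left(Z \right)} = \frac{9}{Z} + \frac{1 + Z^{2}}{Z}$ ($V{\left(Z \right)} = \frac{Z^{2} + 1}{Z} + \frac{9}{Z} = \frac{1 + Z^{2}}{Z} + \frac{9}{Z} = \frac{9}{Z} + \frac{1 + Z^{2}}{Z}$)
$V{\left(6 \right)} - 413 = \left(6 + \frac{10}{6}\right) - 413 = \left(6 + 10 \cdot \frac{1}{6}\right) - 413 = \left(6 + \frac{5}{3}\right) - 413 = \frac{23}{3} - 413 = - \frac{1216}{3}$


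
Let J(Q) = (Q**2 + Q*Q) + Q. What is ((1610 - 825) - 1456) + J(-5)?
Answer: -626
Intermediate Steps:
J(Q) = Q + 2*Q**2 (J(Q) = (Q**2 + Q**2) + Q = 2*Q**2 + Q = Q + 2*Q**2)
((1610 - 825) - 1456) + J(-5) = ((1610 - 825) - 1456) - 5*(1 + 2*(-5)) = (785 - 1456) - 5*(1 - 10) = -671 - 5*(-9) = -671 + 45 = -626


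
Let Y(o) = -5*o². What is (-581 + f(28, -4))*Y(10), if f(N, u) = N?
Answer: 276500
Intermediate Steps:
(-581 + f(28, -4))*Y(10) = (-581 + 28)*(-5*10²) = -(-2765)*100 = -553*(-500) = 276500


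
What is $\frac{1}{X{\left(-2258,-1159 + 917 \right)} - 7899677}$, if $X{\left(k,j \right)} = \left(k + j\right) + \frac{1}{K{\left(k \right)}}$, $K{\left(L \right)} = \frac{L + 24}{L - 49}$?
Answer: $- \frac{2234}{17653461111} \approx -1.2655 \cdot 10^{-7}$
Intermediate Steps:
$K{\left(L \right)} = \frac{24 + L}{-49 + L}$
$X{\left(k,j \right)} = j + k + \frac{-49 + k}{24 + k}$ ($X{\left(k,j \right)} = \left(k + j\right) + \frac{1}{\frac{1}{-49 + k} \left(24 + k\right)} = \left(j + k\right) + \frac{-49 + k}{24 + k} = j + k + \frac{-49 + k}{24 + k}$)
$\frac{1}{X{\left(-2258,-1159 + 917 \right)} - 7899677} = \frac{1}{\frac{-49 - 2258 + \left(24 - 2258\right) \left(\left(-1159 + 917\right) - 2258\right)}{24 - 2258} - 7899677} = \frac{1}{\frac{-49 - 2258 - 2234 \left(-242 - 2258\right)}{-2234} - 7899677} = \frac{1}{- \frac{-49 - 2258 - -5585000}{2234} - 7899677} = \frac{1}{- \frac{-49 - 2258 + 5585000}{2234} - 7899677} = \frac{1}{\left(- \frac{1}{2234}\right) 5582693 - 7899677} = \frac{1}{- \frac{5582693}{2234} - 7899677} = \frac{1}{- \frac{17653461111}{2234}} = - \frac{2234}{17653461111}$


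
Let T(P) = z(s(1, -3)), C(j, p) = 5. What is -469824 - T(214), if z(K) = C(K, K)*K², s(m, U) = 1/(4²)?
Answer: -120274949/256 ≈ -4.6982e+5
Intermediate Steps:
s(m, U) = 1/16
z(K) = 5*K²
T(P) = 5/256 (T(P) = 5*(1/16)² = 5*(1/256) = 5/256)
-469824 - T(214) = -469824 - 1*5/256 = -469824 - 5/256 = -120274949/256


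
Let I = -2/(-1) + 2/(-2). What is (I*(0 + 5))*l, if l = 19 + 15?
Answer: 170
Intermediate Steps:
l = 34
I = 1 (I = -2*(-1) + 2*(-½) = 2 - 1 = 1)
(I*(0 + 5))*l = (1*(0 + 5))*34 = (1*5)*34 = 5*34 = 170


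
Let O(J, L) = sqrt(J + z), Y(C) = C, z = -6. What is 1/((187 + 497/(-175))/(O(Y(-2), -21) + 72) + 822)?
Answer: 167229825/137889995851 + 28775*I*sqrt(2)/275779991702 ≈ 0.0012128 + 1.4756e-7*I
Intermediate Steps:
O(J, L) = sqrt(-6 + J) (O(J, L) = sqrt(J - 6) = sqrt(-6 + J))
1/((187 + 497/(-175))/(O(Y(-2), -21) + 72) + 822) = 1/((187 + 497/(-175))/(sqrt(-6 - 2) + 72) + 822) = 1/((187 + 497*(-1/175))/(sqrt(-8) + 72) + 822) = 1/((187 - 71/25)/(2*I*sqrt(2) + 72) + 822) = 1/(4604/(25*(72 + 2*I*sqrt(2))) + 822) = 1/(822 + 4604/(25*(72 + 2*I*sqrt(2))))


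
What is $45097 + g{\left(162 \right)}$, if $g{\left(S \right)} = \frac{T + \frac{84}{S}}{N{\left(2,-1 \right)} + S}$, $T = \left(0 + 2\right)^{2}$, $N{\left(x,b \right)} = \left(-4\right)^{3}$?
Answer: $\frac{59663392}{1323} \approx 45097.0$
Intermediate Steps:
$N{\left(x,b \right)} = -64$
$T = 4$ ($T = 2^{2} = 4$)
$g{\left(S \right)} = \frac{4 + \frac{84}{S}}{-64 + S}$
$45097 + g{\left(162 \right)} = 45097 + \frac{4 \left(21 + 162\right)}{162 \left(-64 + 162\right)} = 45097 + 4 \cdot \frac{1}{162} \cdot \frac{1}{98} \cdot 183 = 45097 + \frac{61}{1323} = \frac{59663392}{1323}$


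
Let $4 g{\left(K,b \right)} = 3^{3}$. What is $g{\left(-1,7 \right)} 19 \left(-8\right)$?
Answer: $-1026$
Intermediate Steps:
$g{\left(K,b \right)} = \frac{27}{4}$ ($g{\left(K,b \right)} = \frac{3^{3}}{4} = \frac{1}{4} \cdot 27 = \frac{27}{4}$)
$g{\left(-1,7 \right)} 19 \left(-8\right) = \frac{27}{4} \cdot 19 \left(-8\right) = \frac{513}{4} \left(-8\right) = -1026$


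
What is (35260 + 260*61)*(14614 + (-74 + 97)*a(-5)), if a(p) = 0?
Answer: 747067680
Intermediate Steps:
(35260 + 260*61)*(14614 + (-74 + 97)*a(-5)) = (35260 + 260*61)*(14614 + (-74 + 97)*0) = (35260 + 15860)*(14614 + 23*0) = 51120*(14614 + 0) = 51120*14614 = 747067680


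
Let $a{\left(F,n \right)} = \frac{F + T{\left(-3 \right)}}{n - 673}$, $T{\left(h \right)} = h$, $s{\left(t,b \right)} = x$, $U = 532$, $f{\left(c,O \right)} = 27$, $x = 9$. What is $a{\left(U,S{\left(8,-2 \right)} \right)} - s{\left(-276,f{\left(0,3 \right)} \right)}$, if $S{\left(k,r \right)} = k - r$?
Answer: $- \frac{6496}{663} \approx -9.7979$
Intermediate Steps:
$s{\left(t,b \right)} = 9$
$a{\left(F,n \right)} = \frac{-3 + F}{-673 + n}$ ($a{\left(F,n \right)} = \frac{F - 3}{n - 673} = \frac{-3 + F}{-673 + n}$)
$a{\left(U,S{\left(8,-2 \right)} \right)} - s{\left(-276,f{\left(0,3 \right)} \right)} = \frac{-3 + 532}{-673 + \left(8 - -2\right)} - 9 = \frac{1}{-673 + \left(8 + 2\right)} 529 - 9 = \frac{1}{-673 + 10} \cdot 529 - 9 = \frac{1}{-663} \cdot 529 - 9 = \left(- \frac{1}{663}\right) 529 - 9 = - \frac{529}{663} - 9 = - \frac{6496}{663}$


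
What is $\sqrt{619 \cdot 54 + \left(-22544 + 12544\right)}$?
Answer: $\sqrt{23426} \approx 153.06$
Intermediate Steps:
$\sqrt{619 \cdot 54 + \left(-22544 + 12544\right)} = \sqrt{33426 - 10000} = \sqrt{23426}$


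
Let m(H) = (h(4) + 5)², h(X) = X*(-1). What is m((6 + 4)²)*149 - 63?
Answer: 86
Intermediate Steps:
h(X) = -X
m(H) = 1 (m(H) = (-1*4 + 5)² = (-4 + 5)² = 1² = 1)
m((6 + 4)²)*149 - 63 = 1*149 - 63 = 149 - 63 = 86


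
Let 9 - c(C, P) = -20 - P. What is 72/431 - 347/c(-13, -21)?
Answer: -148981/3448 ≈ -43.208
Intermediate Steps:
c(C, P) = 29 + P (c(C, P) = 9 - (-20 - P) = 9 + (20 + P) = 29 + P)
72/431 - 347/c(-13, -21) = 72/431 - 347/(29 - 21) = 72*(1/431) - 347/8 = 72/431 - 347*⅛ = 72/431 - 347/8 = -148981/3448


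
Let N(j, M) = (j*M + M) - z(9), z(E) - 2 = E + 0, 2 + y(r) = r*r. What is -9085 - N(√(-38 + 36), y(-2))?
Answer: -9076 - 2*I*√2 ≈ -9076.0 - 2.8284*I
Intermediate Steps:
y(r) = -2 + r² (y(r) = -2 + r*r = -2 + r²)
z(E) = 2 + E (z(E) = 2 + (E + 0) = 2 + E)
N(j, M) = -11 + M + M*j (N(j, M) = (j*M + M) - (2 + 9) = (M*j + M) - 1*11 = (M + M*j) - 11 = -11 + M + M*j)
-9085 - N(√(-38 + 36), y(-2)) = -9085 - (-11 + (-2 + (-2)²) + (-2 + (-2)²)*√(-38 + 36)) = -9085 - (-11 + (-2 + 4) + (-2 + 4)*√(-2)) = -9085 - (-11 + 2 + 2*(I*√2)) = -9085 - (-11 + 2 + 2*I*√2) = -9085 - (-9 + 2*I*√2) = -9085 + (9 - 2*I*√2) = -9076 - 2*I*√2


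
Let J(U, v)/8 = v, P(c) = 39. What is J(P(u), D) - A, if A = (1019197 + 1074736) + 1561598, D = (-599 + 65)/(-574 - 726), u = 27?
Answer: -1188046507/325 ≈ -3.6555e+6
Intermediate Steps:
D = 267/650 (D = -534/(-1300) = -534*(-1/1300) = 267/650 ≈ 0.41077)
J(U, v) = 8*v
A = 3655531 (A = 2093933 + 1561598 = 3655531)
J(P(u), D) - A = 8*(267/650) - 1*3655531 = 1068/325 - 3655531 = -1188046507/325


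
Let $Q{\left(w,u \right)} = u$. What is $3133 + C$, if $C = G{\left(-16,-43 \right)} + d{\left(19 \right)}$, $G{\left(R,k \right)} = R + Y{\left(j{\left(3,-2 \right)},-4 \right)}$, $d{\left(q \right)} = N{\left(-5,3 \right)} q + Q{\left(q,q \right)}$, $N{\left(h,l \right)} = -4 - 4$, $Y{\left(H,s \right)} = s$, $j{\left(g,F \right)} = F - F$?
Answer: $2980$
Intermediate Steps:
$j{\left(g,F \right)} = 0$
$N{\left(h,l \right)} = -8$ ($N{\left(h,l \right)} = -4 - 4 = -8$)
$d{\left(q \right)} = - 7 q$ ($d{\left(q \right)} = - 8 q + q = - 7 q$)
$G{\left(R,k \right)} = -4 + R$ ($G{\left(R,k \right)} = R - 4 = -4 + R$)
$C = -153$ ($C = \left(-4 - 16\right) - 133 = -20 - 133 = -153$)
$3133 + C = 3133 - 153 = 2980$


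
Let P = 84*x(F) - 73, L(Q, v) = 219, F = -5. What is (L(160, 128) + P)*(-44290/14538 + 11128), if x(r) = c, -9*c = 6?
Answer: 2426018610/2423 ≈ 1.0012e+6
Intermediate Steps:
c = -⅔ (c = -⅑*6 = -⅔ ≈ -0.66667)
x(r) = -⅔
P = -129 (P = 84*(-⅔) - 73 = -56 - 73 = -129)
(L(160, 128) + P)*(-44290/14538 + 11128) = (219 - 129)*(-44290/14538 + 11128) = 90*(-44290*1/14538 + 11128) = 90*(-22145/7269 + 11128) = 90*(80867287/7269) = 2426018610/2423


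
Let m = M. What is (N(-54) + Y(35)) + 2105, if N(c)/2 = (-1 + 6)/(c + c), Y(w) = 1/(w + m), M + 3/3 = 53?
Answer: 3296303/1566 ≈ 2104.9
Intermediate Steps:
M = 52 (M = -1 + 53 = 52)
m = 52
Y(w) = 1/(52 + w) (Y(w) = 1/(w + 52) = 1/(52 + w))
N(c) = 5/c (N(c) = 2*((-1 + 6)/(c + c)) = 2*(5/((2*c))) = 2*(5*(1/(2*c))) = 2*(5/(2*c)) = 5/c)
(N(-54) + Y(35)) + 2105 = (5/(-54) + 1/(52 + 35)) + 2105 = (5*(-1/54) + 1/87) + 2105 = (-5/54 + 1/87) + 2105 = -127/1566 + 2105 = 3296303/1566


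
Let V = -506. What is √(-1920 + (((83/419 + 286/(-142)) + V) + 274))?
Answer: 4*I*√119133351133/29749 ≈ 46.409*I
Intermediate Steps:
√(-1920 + (((83/419 + 286/(-142)) + V) + 274)) = √(-1920 + (((83/419 + 286/(-142)) - 506) + 274)) = √(-1920 + (((83*(1/419) + 286*(-1/142)) - 506) + 274)) = √(-1920 + (((83/419 - 143/71) - 506) + 274)) = √(-1920 + ((-54024/29749 - 506) + 274)) = √(-1920 + (-15107018/29749 + 274)) = √(-1920 - 6955792/29749) = √(-64073872/29749) = 4*I*√119133351133/29749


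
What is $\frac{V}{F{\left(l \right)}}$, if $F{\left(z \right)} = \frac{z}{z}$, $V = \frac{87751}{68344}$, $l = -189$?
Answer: $\frac{87751}{68344} \approx 1.284$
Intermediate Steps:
$V = \frac{87751}{68344}$ ($V = 87751 \cdot \frac{1}{68344} = \frac{87751}{68344} \approx 1.284$)
$F{\left(z \right)} = 1$
$\frac{V}{F{\left(l \right)}} = \frac{87751}{68344 \cdot 1} = \frac{87751}{68344} \cdot 1 = \frac{87751}{68344}$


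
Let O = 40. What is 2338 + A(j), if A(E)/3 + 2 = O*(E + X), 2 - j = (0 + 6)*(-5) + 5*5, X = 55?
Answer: 9772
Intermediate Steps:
j = 7 (j = 2 - ((0 + 6)*(-5) + 5*5) = 2 - (6*(-5) + 25) = 2 - (-30 + 25) = 2 - 1*(-5) = 2 + 5 = 7)
A(E) = 6594 + 120*E (A(E) = -6 + 3*(40*(E + 55)) = -6 + 3*(40*(55 + E)) = -6 + 3*(2200 + 40*E) = -6 + (6600 + 120*E) = 6594 + 120*E)
2338 + A(j) = 2338 + (6594 + 120*7) = 2338 + (6594 + 840) = 2338 + 7434 = 9772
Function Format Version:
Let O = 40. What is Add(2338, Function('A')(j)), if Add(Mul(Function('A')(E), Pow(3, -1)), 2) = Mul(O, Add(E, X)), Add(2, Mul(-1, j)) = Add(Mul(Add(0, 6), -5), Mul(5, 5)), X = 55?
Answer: 9772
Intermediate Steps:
j = 7 (j = Add(2, Mul(-1, Add(Mul(Add(0, 6), -5), Mul(5, 5)))) = Add(2, Mul(-1, Add(Mul(6, -5), 25))) = Add(2, Mul(-1, Add(-30, 25))) = Add(2, Mul(-1, -5)) = Add(2, 5) = 7)
Function('A')(E) = Add(6594, Mul(120, E)) (Function('A')(E) = Add(-6, Mul(3, Mul(40, Add(E, 55)))) = Add(-6, Mul(3, Mul(40, Add(55, E)))) = Add(-6, Mul(3, Add(2200, Mul(40, E)))) = Add(-6, Add(6600, Mul(120, E))) = Add(6594, Mul(120, E)))
Add(2338, Function('A')(j)) = Add(2338, Add(6594, Mul(120, 7))) = Add(2338, Add(6594, 840)) = Add(2338, 7434) = 9772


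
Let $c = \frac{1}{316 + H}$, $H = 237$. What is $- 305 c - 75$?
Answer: $- \frac{41780}{553} \approx -75.552$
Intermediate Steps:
$c = \frac{1}{553}$ ($c = \frac{1}{316 + 237} = \frac{1}{553} \approx 0.0018083$)
$- 305 c - 75 = \left(-305\right) \frac{1}{553} - 75 = - \frac{305}{553} - 75 = - \frac{41780}{553}$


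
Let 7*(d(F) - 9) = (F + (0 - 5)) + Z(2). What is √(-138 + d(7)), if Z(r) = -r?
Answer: I*√129 ≈ 11.358*I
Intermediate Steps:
d(F) = 8 + F/7 (d(F) = 9 + ((F + (0 - 5)) - 1*2)/7 = 9 + ((F - 5) - 2)/7 = 9 + ((-5 + F) - 2)/7 = 9 + (-7 + F)/7 = 9 + (-1 + F/7) = 8 + F/7)
√(-138 + d(7)) = √(-138 + (8 + (⅐)*7)) = √(-138 + (8 + 1)) = √(-138 + 9) = √(-129) = I*√129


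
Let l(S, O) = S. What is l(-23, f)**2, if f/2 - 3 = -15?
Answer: 529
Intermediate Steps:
f = -24 (f = 6 + 2*(-15) = 6 - 30 = -24)
l(-23, f)**2 = (-23)**2 = 529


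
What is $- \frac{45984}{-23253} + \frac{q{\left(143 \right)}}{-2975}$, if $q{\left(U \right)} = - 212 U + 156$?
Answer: $\frac{55874192}{4611845} \approx 12.115$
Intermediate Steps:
$q{\left(U \right)} = 156 - 212 U$
$- \frac{45984}{-23253} + \frac{q{\left(143 \right)}}{-2975} = - \frac{45984}{-23253} + \frac{156 - 30316}{-2975} = \left(-45984\right) \left(- \frac{1}{23253}\right) + \left(156 - 30316\right) \left(- \frac{1}{2975}\right) = \frac{15328}{7751} - - \frac{6032}{595} = \frac{15328}{7751} + \frac{6032}{595} = \frac{55874192}{4611845}$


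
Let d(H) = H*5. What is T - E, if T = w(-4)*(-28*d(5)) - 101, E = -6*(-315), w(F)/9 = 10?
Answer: -64991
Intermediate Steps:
d(H) = 5*H
w(F) = 90 (w(F) = 9*10 = 90)
E = 1890
T = -63101 (T = 90*(-140*5) - 101 = 90*(-28*25) - 101 = 90*(-700) - 101 = -63000 - 101 = -63101)
T - E = -63101 - 1*1890 = -63101 - 1890 = -64991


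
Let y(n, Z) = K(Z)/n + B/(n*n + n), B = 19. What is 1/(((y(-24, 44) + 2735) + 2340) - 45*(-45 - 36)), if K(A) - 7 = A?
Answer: 276/2406143 ≈ 0.00011471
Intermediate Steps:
K(A) = 7 + A
y(n, Z) = 19/(n + n**2) + (7 + Z)/n (y(n, Z) = (7 + Z)/n + 19/(n*n + n) = (7 + Z)/n + 19/(n**2 + n) = (7 + Z)/n + 19/(n + n**2) = 19/(n + n**2) + (7 + Z)/n)
1/(((y(-24, 44) + 2735) + 2340) - 45*(-45 - 36)) = 1/((((26 + 44 - 24*(7 + 44))/((-24)*(1 - 24)) + 2735) + 2340) - 45*(-45 - 36)) = 1/(((-1/24*(26 + 44 - 24*51)/(-23) + 2735) + 2340) - 45*(-81)) = 1/(((-1/24*(-1/23)*(26 + 44 - 1224) + 2735) + 2340) + 3645) = 1/(((-1/24*(-1/23)*(-1154) + 2735) + 2340) + 3645) = 1/(((-577/276 + 2735) + 2340) + 3645) = 1/((754283/276 + 2340) + 3645) = 1/(1400123/276 + 3645) = 1/(2406143/276) = 276/2406143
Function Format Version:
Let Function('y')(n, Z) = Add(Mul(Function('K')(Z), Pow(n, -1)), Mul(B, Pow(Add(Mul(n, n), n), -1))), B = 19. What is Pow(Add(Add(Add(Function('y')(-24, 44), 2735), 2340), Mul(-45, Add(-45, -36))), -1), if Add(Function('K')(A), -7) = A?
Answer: Rational(276, 2406143) ≈ 0.00011471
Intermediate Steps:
Function('K')(A) = Add(7, A)
Function('y')(n, Z) = Add(Mul(19, Pow(Add(n, Pow(n, 2)), -1)), Mul(Pow(n, -1), Add(7, Z))) (Function('y')(n, Z) = Add(Mul(Add(7, Z), Pow(n, -1)), Mul(19, Pow(Add(Mul(n, n), n), -1))) = Add(Mul(Pow(n, -1), Add(7, Z)), Mul(19, Pow(Add(Pow(n, 2), n), -1))) = Add(Mul(Pow(n, -1), Add(7, Z)), Mul(19, Pow(Add(n, Pow(n, 2)), -1))) = Add(Mul(19, Pow(Add(n, Pow(n, 2)), -1)), Mul(Pow(n, -1), Add(7, Z))))
Pow(Add(Add(Add(Function('y')(-24, 44), 2735), 2340), Mul(-45, Add(-45, -36))), -1) = Pow(Add(Add(Add(Mul(Pow(-24, -1), Pow(Add(1, -24), -1), Add(26, 44, Mul(-24, Add(7, 44)))), 2735), 2340), Mul(-45, Add(-45, -36))), -1) = Pow(Add(Add(Add(Mul(Rational(-1, 24), Pow(-23, -1), Add(26, 44, Mul(-24, 51))), 2735), 2340), Mul(-45, -81)), -1) = Pow(Add(Add(Add(Mul(Rational(-1, 24), Rational(-1, 23), Add(26, 44, -1224)), 2735), 2340), 3645), -1) = Pow(Add(Add(Add(Mul(Rational(-1, 24), Rational(-1, 23), -1154), 2735), 2340), 3645), -1) = Pow(Add(Add(Add(Rational(-577, 276), 2735), 2340), 3645), -1) = Pow(Add(Add(Rational(754283, 276), 2340), 3645), -1) = Pow(Add(Rational(1400123, 276), 3645), -1) = Pow(Rational(2406143, 276), -1) = Rational(276, 2406143)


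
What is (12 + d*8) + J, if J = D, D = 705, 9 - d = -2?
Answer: 805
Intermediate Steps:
d = 11 (d = 9 - 1*(-2) = 9 + 2 = 11)
J = 705
(12 + d*8) + J = (12 + 11*8) + 705 = (12 + 88) + 705 = 100 + 705 = 805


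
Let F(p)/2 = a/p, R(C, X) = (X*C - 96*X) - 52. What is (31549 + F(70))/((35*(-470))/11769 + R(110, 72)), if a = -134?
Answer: 12993929289/393214990 ≈ 33.045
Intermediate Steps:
R(C, X) = -52 - 96*X + C*X (R(C, X) = (C*X - 96*X) - 52 = (-96*X + C*X) - 52 = -52 - 96*X + C*X)
F(p) = -268/p (F(p) = 2*(-134/p) = -268/p)
(31549 + F(70))/((35*(-470))/11769 + R(110, 72)) = (31549 - 268/70)/((35*(-470))/11769 + (-52 - 96*72 + 110*72)) = (31549 - 268*1/70)/(-16450*1/11769 + (-52 - 6912 + 7920)) = (31549 - 134/35)/(-16450/11769 + 956) = 1104081/(35*(11234714/11769)) = (1104081/35)*(11769/11234714) = 12993929289/393214990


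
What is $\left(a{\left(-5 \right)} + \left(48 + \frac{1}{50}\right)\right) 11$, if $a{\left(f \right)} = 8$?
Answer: $\frac{30811}{50} \approx 616.22$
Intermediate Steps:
$\left(a{\left(-5 \right)} + \left(48 + \frac{1}{50}\right)\right) 11 = \left(8 + \left(48 + \frac{1}{50}\right)\right) 11 = \left(8 + \frac{2401}{50}\right) 11 = \frac{2801}{50} \cdot 11 = \frac{30811}{50}$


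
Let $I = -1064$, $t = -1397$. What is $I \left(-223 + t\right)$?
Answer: $1723680$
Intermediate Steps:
$I \left(-223 + t\right) = - 1064 \left(-223 - 1397\right) = \left(-1064\right) \left(-1620\right) = 1723680$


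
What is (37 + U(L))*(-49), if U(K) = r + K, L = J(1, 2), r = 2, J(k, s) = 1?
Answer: -1960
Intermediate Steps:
L = 1
U(K) = 2 + K
(37 + U(L))*(-49) = (37 + (2 + 1))*(-49) = (37 + 3)*(-49) = 40*(-49) = -1960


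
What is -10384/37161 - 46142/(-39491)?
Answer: 1304608318/1467525051 ≈ 0.88899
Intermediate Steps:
-10384/37161 - 46142/(-39491) = -10384*1/37161 - 46142*(-1/39491) = -10384/37161 + 46142/39491 = 1304608318/1467525051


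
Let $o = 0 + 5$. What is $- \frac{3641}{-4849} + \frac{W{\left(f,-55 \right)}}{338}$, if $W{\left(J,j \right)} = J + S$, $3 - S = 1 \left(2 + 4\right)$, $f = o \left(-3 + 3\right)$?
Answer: $\frac{93547}{126074} \approx 0.742$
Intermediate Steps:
$o = 5$
$f = 0$ ($f = 5 \left(-3 + 3\right) = 5 \cdot 0 = 0$)
$S = -3$ ($S = 3 - 1 \left(2 + 4\right) = 3 - 1 \cdot 6 = 3 - 6 = -3$)
$W{\left(J,j \right)} = -3 + J$ ($W{\left(J,j \right)} = J - 3 = -3 + J$)
$- \frac{3641}{-4849} + \frac{W{\left(f,-55 \right)}}{338} = - \frac{3641}{-4849} + \frac{-3 + 0}{338} = \left(-3641\right) \left(- \frac{1}{4849}\right) - \frac{3}{338} = \frac{3641}{4849} - \frac{3}{338} = \frac{93547}{126074}$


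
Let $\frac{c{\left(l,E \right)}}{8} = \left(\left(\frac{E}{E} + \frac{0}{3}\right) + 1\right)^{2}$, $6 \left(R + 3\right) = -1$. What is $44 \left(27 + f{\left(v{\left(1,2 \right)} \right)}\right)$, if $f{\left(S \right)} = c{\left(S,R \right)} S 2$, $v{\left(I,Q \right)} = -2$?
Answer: $-4444$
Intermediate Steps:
$R = - \frac{19}{6}$ ($R = -3 + \frac{1}{6} \left(-1\right) = -3 - \frac{1}{6} = - \frac{19}{6} \approx -3.1667$)
$c{\left(l,E \right)} = 32$ ($c{\left(l,E \right)} = 8 \left(\left(\frac{E}{E} + \frac{0}{3}\right) + 1\right)^{2} = 8 \left(\left(1 + 0 \cdot \frac{1}{3}\right) + 1\right)^{2} = 8 \left(\left(1 + 0\right) + 1\right)^{2} = 8 \left(1 + 1\right)^{2} = 8 \cdot 2^{2} = 8 \cdot 4 = 32$)
$f{\left(S \right)} = 64 S$ ($f{\left(S \right)} = 32 S 2 = 64 S$)
$44 \left(27 + f{\left(v{\left(1,2 \right)} \right)}\right) = 44 \left(27 + 64 \left(-2\right)\right) = 44 \left(27 - 128\right) = 44 \left(-101\right) = -4444$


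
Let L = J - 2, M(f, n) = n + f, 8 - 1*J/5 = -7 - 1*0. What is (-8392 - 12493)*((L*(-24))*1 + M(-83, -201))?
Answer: 42521860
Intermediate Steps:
J = 75 (J = 40 - 5*(-7 - 1*0) = 40 - 5*(-7 + 0) = 40 - 5*(-7) = 40 + 35 = 75)
M(f, n) = f + n
L = 73 (L = 75 - 2 = 73)
(-8392 - 12493)*((L*(-24))*1 + M(-83, -201)) = (-8392 - 12493)*((73*(-24))*1 + (-83 - 201)) = -20885*(-1752*1 - 284) = -20885*(-1752 - 284) = -20885*(-2036) = 42521860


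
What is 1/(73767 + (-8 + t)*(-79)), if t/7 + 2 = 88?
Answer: 1/26841 ≈ 3.7256e-5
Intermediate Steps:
t = 602 (t = -14 + 7*88 = -14 + 616 = 602)
1/(73767 + (-8 + t)*(-79)) = 1/(73767 + (-8 + 602)*(-79)) = 1/(73767 + 594*(-79)) = 1/(73767 - 46926) = 1/26841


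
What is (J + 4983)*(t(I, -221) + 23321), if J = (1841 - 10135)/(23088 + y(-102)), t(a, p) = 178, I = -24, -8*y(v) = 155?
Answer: 21608301361185/184549 ≈ 1.1709e+8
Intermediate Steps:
y(v) = -155/8 (y(v) = -1/8*155 = -155/8)
J = -66352/184549 (J = (1841 - 10135)/(23088 - 155/8) = -8294/184549/8 = -8294*8/184549 = -66352/184549 ≈ -0.35954)
(J + 4983)*(t(I, -221) + 23321) = (-66352/184549 + 4983)*(178 + 23321) = (919541315/184549)*23499 = 21608301361185/184549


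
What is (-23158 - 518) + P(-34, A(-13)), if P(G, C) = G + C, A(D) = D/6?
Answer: -142273/6 ≈ -23712.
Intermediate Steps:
A(D) = D/6 (A(D) = D*(⅙) = D/6)
P(G, C) = C + G
(-23158 - 518) + P(-34, A(-13)) = (-23158 - 518) + ((⅙)*(-13) - 34) = -23676 + (-13/6 - 34) = -23676 - 217/6 = -142273/6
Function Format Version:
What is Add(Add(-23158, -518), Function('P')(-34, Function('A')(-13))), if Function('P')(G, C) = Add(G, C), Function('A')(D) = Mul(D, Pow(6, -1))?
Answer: Rational(-142273, 6) ≈ -23712.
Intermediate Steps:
Function('A')(D) = Mul(Rational(1, 6), D) (Function('A')(D) = Mul(D, Rational(1, 6)) = Mul(Rational(1, 6), D))
Function('P')(G, C) = Add(C, G)
Add(Add(-23158, -518), Function('P')(-34, Function('A')(-13))) = Add(Add(-23158, -518), Add(Mul(Rational(1, 6), -13), -34)) = Add(-23676, Add(Rational(-13, 6), -34)) = Add(-23676, Rational(-217, 6)) = Rational(-142273, 6)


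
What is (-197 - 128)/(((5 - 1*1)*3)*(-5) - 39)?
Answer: 325/99 ≈ 3.2828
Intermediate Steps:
(-197 - 128)/(((5 - 1*1)*3)*(-5) - 39) = -325/(((5 - 1)*3)*(-5) - 39) = -325/((4*3)*(-5) - 39) = -325/(12*(-5) - 39) = -325/(-60 - 39) = -325/(-99) = -325*(-1/99) = 325/99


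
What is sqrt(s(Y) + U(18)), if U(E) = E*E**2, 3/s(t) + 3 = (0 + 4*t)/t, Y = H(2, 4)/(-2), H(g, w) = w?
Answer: sqrt(5835) ≈ 76.387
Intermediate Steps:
Y = -2 (Y = 4/(-2) = 4*(-1/2) = -2)
s(t) = 3 (s(t) = 3/(-3 + (0 + 4*t)/t) = 3/(-3 + (4*t)/t) = 3/(-3 + 4) = 3/1 = 3*1 = 3)
U(E) = E**3
sqrt(s(Y) + U(18)) = sqrt(3 + 18**3) = sqrt(3 + 5832) = sqrt(5835)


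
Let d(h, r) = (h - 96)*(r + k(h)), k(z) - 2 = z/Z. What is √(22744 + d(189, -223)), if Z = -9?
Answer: √238 ≈ 15.427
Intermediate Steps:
k(z) = 2 - z/9 (k(z) = 2 + z/(-9) = 2 + z*(-⅑) = 2 - z/9)
d(h, r) = (-96 + h)*(2 + r - h/9) (d(h, r) = (h - 96)*(r + (2 - h/9)) = (-96 + h)*(2 + r - h/9))
√(22744 + d(189, -223)) = √(22744 + (-192 - 96*(-223) - ⅑*189² + (38/3)*189 + 189*(-223))) = √(22744 + (-192 + 21408 - ⅑*35721 + 2394 - 42147)) = √(22744 + (-192 + 21408 - 3969 + 2394 - 42147)) = √(22744 - 22506) = √238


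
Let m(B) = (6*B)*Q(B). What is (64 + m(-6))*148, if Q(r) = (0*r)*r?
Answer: 9472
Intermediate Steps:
Q(r) = 0 (Q(r) = 0*r = 0)
m(B) = 0 (m(B) = (6*B)*0 = 0)
(64 + m(-6))*148 = (64 + 0)*148 = 64*148 = 9472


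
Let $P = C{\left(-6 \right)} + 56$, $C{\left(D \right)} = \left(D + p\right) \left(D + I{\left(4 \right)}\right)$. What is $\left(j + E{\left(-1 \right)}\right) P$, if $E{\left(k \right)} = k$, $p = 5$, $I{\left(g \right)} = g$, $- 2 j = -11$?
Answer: $261$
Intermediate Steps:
$j = \frac{11}{2}$ ($j = \left(- \frac{1}{2}\right) \left(-11\right) = \frac{11}{2} \approx 5.5$)
$C{\left(D \right)} = \left(4 + D\right) \left(5 + D\right)$ ($C{\left(D \right)} = \left(D + 5\right) \left(D + 4\right) = \left(5 + D\right) \left(4 + D\right) = \left(4 + D\right) \left(5 + D\right)$)
$P = 58$ ($P = \left(20 + \left(-6\right)^{2} + 9 \left(-6\right)\right) + 56 = \left(20 + 36 - 54\right) + 56 = 2 + 56 = 58$)
$\left(j + E{\left(-1 \right)}\right) P = \left(\frac{11}{2} - 1\right) 58 = \frac{9}{2} \cdot 58 = 261$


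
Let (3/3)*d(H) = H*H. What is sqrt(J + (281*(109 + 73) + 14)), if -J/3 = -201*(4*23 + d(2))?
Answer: 6*sqrt(3029) ≈ 330.22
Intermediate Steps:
d(H) = H**2 (d(H) = H*H = H**2)
J = 57888 (J = -(-603)*(4*23 + 2**2) = -(-603)*(92 + 4) = -(-603)*96 = -3*(-19296) = 57888)
sqrt(J + (281*(109 + 73) + 14)) = sqrt(57888 + (281*(109 + 73) + 14)) = sqrt(57888 + (281*182 + 14)) = sqrt(57888 + (51142 + 14)) = sqrt(57888 + 51156) = sqrt(109044) = 6*sqrt(3029)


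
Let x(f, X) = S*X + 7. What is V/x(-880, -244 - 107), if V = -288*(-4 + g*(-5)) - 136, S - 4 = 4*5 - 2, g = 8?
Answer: -12536/7715 ≈ -1.6249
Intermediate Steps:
S = 22 (S = 4 + (4*5 - 2) = 4 + (20 - 2) = 4 + 18 = 22)
x(f, X) = 7 + 22*X (x(f, X) = 22*X + 7 = 7 + 22*X)
V = 12536 (V = -288*(-4 + 8*(-5)) - 136 = -288*(-4 - 40) - 136 = -288*(-44) - 136 = 12672 - 136 = 12536)
V/x(-880, -244 - 107) = 12536/(7 + 22*(-244 - 107)) = 12536/(7 + 22*(-351)) = 12536/(7 - 7722) = 12536/(-7715) = 12536*(-1/7715) = -12536/7715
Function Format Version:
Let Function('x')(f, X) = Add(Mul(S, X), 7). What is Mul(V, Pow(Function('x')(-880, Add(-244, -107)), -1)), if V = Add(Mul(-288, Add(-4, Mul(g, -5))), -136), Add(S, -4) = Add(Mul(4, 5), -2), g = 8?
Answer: Rational(-12536, 7715) ≈ -1.6249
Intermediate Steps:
S = 22 (S = Add(4, Add(Mul(4, 5), -2)) = Add(4, Add(20, -2)) = Add(4, 18) = 22)
Function('x')(f, X) = Add(7, Mul(22, X)) (Function('x')(f, X) = Add(Mul(22, X), 7) = Add(7, Mul(22, X)))
V = 12536 (V = Add(Mul(-288, Add(-4, Mul(8, -5))), -136) = Add(Mul(-288, Add(-4, -40)), -136) = Add(Mul(-288, -44), -136) = Add(12672, -136) = 12536)
Mul(V, Pow(Function('x')(-880, Add(-244, -107)), -1)) = Mul(12536, Pow(Add(7, Mul(22, Add(-244, -107))), -1)) = Mul(12536, Pow(Add(7, Mul(22, -351)), -1)) = Mul(12536, Pow(Add(7, -7722), -1)) = Mul(12536, Pow(-7715, -1)) = Mul(12536, Rational(-1, 7715)) = Rational(-12536, 7715)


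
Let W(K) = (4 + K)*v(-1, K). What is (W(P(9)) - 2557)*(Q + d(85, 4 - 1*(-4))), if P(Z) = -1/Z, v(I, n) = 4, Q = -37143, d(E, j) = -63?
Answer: 94556982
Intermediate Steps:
W(K) = 16 + 4*K (W(K) = (4 + K)*4 = 16 + 4*K)
(W(P(9)) - 2557)*(Q + d(85, 4 - 1*(-4))) = ((16 + 4*(-1/9)) - 2557)*(-37143 - 63) = ((16 + 4*(-1*1/9)) - 2557)*(-37206) = ((16 + 4*(-1/9)) - 2557)*(-37206) = ((16 - 4/9) - 2557)*(-37206) = (140/9 - 2557)*(-37206) = -22873/9*(-37206) = 94556982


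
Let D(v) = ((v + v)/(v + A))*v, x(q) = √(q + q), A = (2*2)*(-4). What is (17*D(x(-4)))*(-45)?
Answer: -8160/11 - 1020*I*√2/11 ≈ -741.82 - 131.14*I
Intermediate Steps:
A = -16 (A = 4*(-4) = -16)
x(q) = √2*√q (x(q) = √(2*q) = √2*√q)
D(v) = 2*v²/(-16 + v) (D(v) = ((v + v)/(v - 16))*v = ((2*v)/(-16 + v))*v = (2*v/(-16 + v))*v = 2*v²/(-16 + v))
(17*D(x(-4)))*(-45) = (17*(2*(√2*√(-4))²/(-16 + √2*√(-4))))*(-45) = (17*(2*(√2*(2*I))²/(-16 + √2*(2*I))))*(-45) = (17*(2*(2*I*√2)²/(-16 + 2*I*√2)))*(-45) = (17*(2*(-8)/(-16 + 2*I*√2)))*(-45) = (17*(-16/(-16 + 2*I*√2)))*(-45) = -272/(-16 + 2*I*√2)*(-45) = 12240/(-16 + 2*I*√2)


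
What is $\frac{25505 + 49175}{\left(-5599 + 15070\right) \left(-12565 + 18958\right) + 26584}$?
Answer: $\frac{74680}{60574687} \approx 0.0012329$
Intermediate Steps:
$\frac{25505 + 49175}{\left(-5599 + 15070\right) \left(-12565 + 18958\right) + 26584} = \frac{74680}{9471 \cdot 6393 + 26584} = \frac{74680}{60548103 + 26584} = \frac{74680}{60574687}$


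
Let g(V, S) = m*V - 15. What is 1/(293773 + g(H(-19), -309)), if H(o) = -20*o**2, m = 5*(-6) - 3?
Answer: 1/532018 ≈ 1.8796e-6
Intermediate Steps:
m = -33 (m = -30 - 3 = -33)
g(V, S) = -15 - 33*V (g(V, S) = -33*V - 15 = -15 - 33*V)
1/(293773 + g(H(-19), -309)) = 1/(293773 + (-15 - (-660)*(-19)**2)) = 1/(293773 + (-15 - (-660)*361)) = 1/(293773 + (-15 - 33*(-7220))) = 1/(293773 + (-15 + 238260)) = 1/(293773 + 238245) = 1/532018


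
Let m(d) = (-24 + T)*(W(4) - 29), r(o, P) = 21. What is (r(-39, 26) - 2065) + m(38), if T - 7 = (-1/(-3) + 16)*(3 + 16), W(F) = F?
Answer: -28132/3 ≈ -9377.3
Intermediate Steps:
T = 952/3 (T = 7 + (-1/(-3) + 16)*(3 + 16) = 7 + (-1*(-1/3) + 16)*19 = 7 + (1/3 + 16)*19 = 7 + (49/3)*19 = 7 + 931/3 = 952/3 ≈ 317.33)
m(d) = -22000/3 (m(d) = (-24 + 952/3)*(4 - 29) = (880/3)*(-25) = -22000/3)
(r(-39, 26) - 2065) + m(38) = (21 - 2065) - 22000/3 = -2044 - 22000/3 = -28132/3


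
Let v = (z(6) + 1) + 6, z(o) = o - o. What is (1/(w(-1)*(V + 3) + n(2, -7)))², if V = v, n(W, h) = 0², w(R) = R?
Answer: 1/100 ≈ 0.010000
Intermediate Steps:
n(W, h) = 0
z(o) = 0
v = 7 (v = (0 + 1) + 6 = 1 + 6 = 7)
V = 7
(1/(w(-1)*(V + 3) + n(2, -7)))² = (1/(-(7 + 3) + 0))² = (1/(-1*10 + 0))² = (1/(-10 + 0))² = (1/(-10))² = (-⅒)² = 1/100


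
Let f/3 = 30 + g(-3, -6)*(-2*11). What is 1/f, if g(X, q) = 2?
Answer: -1/42 ≈ -0.023810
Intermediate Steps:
f = -42 (f = 3*(30 + 2*(-2*11)) = 3*(30 + 2*(-22)) = 3*(30 - 44) = 3*(-14) = -42)
1/f = 1/(-42) = -1/42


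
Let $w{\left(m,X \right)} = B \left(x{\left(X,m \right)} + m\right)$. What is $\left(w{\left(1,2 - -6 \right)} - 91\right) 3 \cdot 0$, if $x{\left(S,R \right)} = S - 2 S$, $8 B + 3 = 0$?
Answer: $0$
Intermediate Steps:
$B = - \frac{3}{8}$ ($B = - \frac{3}{8} + \frac{1}{8} \cdot 0 = - \frac{3}{8} + 0 = - \frac{3}{8} \approx -0.375$)
$x{\left(S,R \right)} = - S$
$w{\left(m,X \right)} = - \frac{3 m}{8} + \frac{3 X}{8}$ ($w{\left(m,X \right)} = - \frac{3 \left(- X + m\right)}{8} = - \frac{3 \left(m - X\right)}{8} = - \frac{3 m}{8} + \frac{3 X}{8}$)
$\left(w{\left(1,2 - -6 \right)} - 91\right) 3 \cdot 0 = \left(\left(\left(- \frac{3}{8}\right) 1 + \frac{3 \left(2 - -6\right)}{8}\right) - 91\right) 3 \cdot 0 = \left(\left(- \frac{3}{8} + \frac{3 \left(2 + 6\right)}{8}\right) - 91\right) 0 = \left(\left(- \frac{3}{8} + \frac{3}{8} \cdot 8\right) - 91\right) 0 = \left(\left(- \frac{3}{8} + 3\right) - 91\right) 0 = \left(\frac{21}{8} - 91\right) 0 = \left(- \frac{707}{8}\right) 0 = 0$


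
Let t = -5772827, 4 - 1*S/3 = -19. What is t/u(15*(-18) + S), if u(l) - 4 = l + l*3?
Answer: 5772827/800 ≈ 7216.0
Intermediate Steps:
S = 69 (S = 12 - 3*(-19) = 12 + 57 = 69)
u(l) = 4 + 4*l (u(l) = 4 + (l + l*3) = 4 + (l + 3*l) = 4 + 4*l)
t/u(15*(-18) + S) = -5772827/(4 + 4*(15*(-18) + 69)) = -5772827/(4 + 4*(-270 + 69)) = -5772827/(4 + 4*(-201)) = -5772827/(4 - 804) = -5772827/(-800) = -5772827*(-1/800) = 5772827/800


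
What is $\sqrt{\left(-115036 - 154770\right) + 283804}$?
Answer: $\sqrt{13998} \approx 118.31$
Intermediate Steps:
$\sqrt{\left(-115036 - 154770\right) + 283804} = \sqrt{-269806 + 283804} = \sqrt{13998}$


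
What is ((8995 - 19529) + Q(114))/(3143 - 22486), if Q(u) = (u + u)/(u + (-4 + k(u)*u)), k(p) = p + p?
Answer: 137479120/252445493 ≈ 0.54459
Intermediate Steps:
k(p) = 2*p
Q(u) = 2*u/(-4 + u + 2*u²) (Q(u) = (u + u)/(u + (-4 + (2*u)*u)) = (2*u)/(u + (-4 + 2*u²)) = (2*u)/(-4 + u + 2*u²) = 2*u/(-4 + u + 2*u²))
((8995 - 19529) + Q(114))/(3143 - 22486) = ((8995 - 19529) + 2*114/(-4 + 114 + 2*114²))/(3143 - 22486) = (-10534 + 2*114/(-4 + 114 + 2*12996))/(-19343) = (-10534 + 2*114/(-4 + 114 + 25992))*(-1/19343) = (-10534 + 2*114/26102)*(-1/19343) = (-10534 + 2*114*(1/26102))*(-1/19343) = (-10534 + 114/13051)*(-1/19343) = -137479120/13051*(-1/19343) = 137479120/252445493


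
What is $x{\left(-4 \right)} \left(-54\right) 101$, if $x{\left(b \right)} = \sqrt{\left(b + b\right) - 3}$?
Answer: $- 5454 i \sqrt{11} \approx - 18089.0 i$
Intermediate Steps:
$x{\left(b \right)} = \sqrt{-3 + 2 b}$ ($x{\left(b \right)} = \sqrt{2 b - 3} = \sqrt{-3 + 2 b}$)
$x{\left(-4 \right)} \left(-54\right) 101 = \sqrt{-3 + 2 \left(-4\right)} \left(-54\right) 101 = \sqrt{-3 - 8} \left(-54\right) 101 = \sqrt{-11} \left(-54\right) 101 = i \sqrt{11} \left(-54\right) 101 = - 54 i \sqrt{11} \cdot 101 = - 5454 i \sqrt{11}$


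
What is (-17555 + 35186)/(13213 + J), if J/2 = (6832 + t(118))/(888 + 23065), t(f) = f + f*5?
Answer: 15641309/11722447 ≈ 1.3343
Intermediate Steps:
t(f) = 6*f (t(f) = f + 5*f = 6*f)
J = 15080/23953 (J = 2*((6832 + 6*118)/(888 + 23065)) = 2*((6832 + 708)/23953) = 2*(7540*(1/23953)) = 2*(7540/23953) = 15080/23953 ≈ 0.62957)
(-17555 + 35186)/(13213 + J) = (-17555 + 35186)/(13213 + 15080/23953) = 17631/(316506069/23953) = 17631*(23953/316506069) = 15641309/11722447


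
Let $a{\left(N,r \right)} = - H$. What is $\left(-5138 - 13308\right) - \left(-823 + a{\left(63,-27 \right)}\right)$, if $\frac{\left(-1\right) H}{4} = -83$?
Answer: $-17291$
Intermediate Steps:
$H = 332$ ($H = \left(-4\right) \left(-83\right) = 332$)
$a{\left(N,r \right)} = -332$ ($a{\left(N,r \right)} = \left(-1\right) 332 = -332$)
$\left(-5138 - 13308\right) - \left(-823 + a{\left(63,-27 \right)}\right) = \left(-5138 - 13308\right) + \left(823 - -332\right) = -18446 + \left(823 + 332\right) = -18446 + 1155 = -17291$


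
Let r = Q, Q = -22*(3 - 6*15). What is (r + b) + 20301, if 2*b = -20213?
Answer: 24217/2 ≈ 12109.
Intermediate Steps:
b = -20213/2 (b = (½)*(-20213) = -20213/2 ≈ -10107.)
Q = 1914 (Q = -22*(3 - 90) = -22*(-87) = 1914)
r = 1914
(r + b) + 20301 = (1914 - 20213/2) + 20301 = -16385/2 + 20301 = 24217/2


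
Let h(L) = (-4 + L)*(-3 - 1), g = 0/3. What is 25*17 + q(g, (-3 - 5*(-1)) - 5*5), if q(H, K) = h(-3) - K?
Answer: 476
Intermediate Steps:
g = 0 (g = 0*(⅓) = 0)
h(L) = 16 - 4*L (h(L) = (-4 + L)*(-4) = 16 - 4*L)
q(H, K) = 28 - K (q(H, K) = (16 - 4*(-3)) - K = (16 + 12) - K = 28 - K)
25*17 + q(g, (-3 - 5*(-1)) - 5*5) = 25*17 + (28 - ((-3 - 5*(-1)) - 5*5)) = 425 + (28 - ((-3 + 5) - 25)) = 425 + (28 - (2 - 25)) = 425 + (28 - 1*(-23)) = 425 + (28 + 23) = 425 + 51 = 476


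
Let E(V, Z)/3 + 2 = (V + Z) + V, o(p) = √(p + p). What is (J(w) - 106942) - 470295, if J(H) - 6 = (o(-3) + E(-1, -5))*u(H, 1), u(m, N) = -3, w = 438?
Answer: -577150 - 3*I*√6 ≈ -5.7715e+5 - 7.3485*I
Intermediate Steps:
o(p) = √2*√p (o(p) = √(2*p) = √2*√p)
E(V, Z) = -6 + 3*Z + 6*V (E(V, Z) = -6 + 3*((V + Z) + V) = -6 + 3*(Z + 2*V) = -6 + (3*Z + 6*V) = -6 + 3*Z + 6*V)
J(H) = 87 - 3*I*√6 (J(H) = 6 + (√2*√(-3) + (-6 + 3*(-5) + 6*(-1)))*(-3) = 6 + (√2*(I*√3) + (-6 - 15 - 6))*(-3) = 6 + (I*√6 - 27)*(-3) = 6 + (-27 + I*√6)*(-3) = 6 + (81 - 3*I*√6) = 87 - 3*I*√6)
(J(w) - 106942) - 470295 = ((87 - 3*I*√6) - 106942) - 470295 = (-106855 - 3*I*√6) - 470295 = -577150 - 3*I*√6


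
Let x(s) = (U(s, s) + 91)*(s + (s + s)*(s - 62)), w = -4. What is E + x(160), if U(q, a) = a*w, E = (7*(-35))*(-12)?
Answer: -17301540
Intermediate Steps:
E = 2940 (E = -245*(-12) = 2940)
U(q, a) = -4*a (U(q, a) = a*(-4) = -4*a)
x(s) = (91 - 4*s)*(s + 2*s*(-62 + s)) (x(s) = (-4*s + 91)*(s + (s + s)*(s - 62)) = (91 - 4*s)*(s + (2*s)*(-62 + s)) = (91 - 4*s)*(s + 2*s*(-62 + s)))
E + x(160) = 2940 + 160*(-11193 - 8*160² + 674*160) = 2940 + 160*(-11193 - 8*25600 + 107840) = 2940 + 160*(-11193 - 204800 + 107840) = 2940 + 160*(-108153) = 2940 - 17304480 = -17301540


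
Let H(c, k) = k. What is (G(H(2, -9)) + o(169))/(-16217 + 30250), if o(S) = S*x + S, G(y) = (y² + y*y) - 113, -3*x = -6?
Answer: 556/14033 ≈ 0.039621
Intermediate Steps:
x = 2 (x = -⅓*(-6) = 2)
G(y) = -113 + 2*y² (G(y) = (y² + y²) - 113 = 2*y² - 113 = -113 + 2*y²)
o(S) = 3*S (o(S) = S*2 + S = 2*S + S = 3*S)
(G(H(2, -9)) + o(169))/(-16217 + 30250) = ((-113 + 2*(-9)²) + 3*169)/(-16217 + 30250) = ((-113 + 2*81) + 507)/14033 = ((-113 + 162) + 507)*(1/14033) = (49 + 507)*(1/14033) = 556*(1/14033) = 556/14033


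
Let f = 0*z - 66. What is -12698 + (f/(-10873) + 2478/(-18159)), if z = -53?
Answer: -835718169362/65814269 ≈ -12698.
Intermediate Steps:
f = -66 (f = 0*(-53) - 66 = 0 - 66 = -66)
-12698 + (f/(-10873) + 2478/(-18159)) = -12698 + (-66/(-10873) + 2478/(-18159)) = -12698 + (-66*(-1/10873) + 2478*(-1/18159)) = -12698 + (66/10873 - 826/6053) = -12698 - 8581600/65814269 = -835718169362/65814269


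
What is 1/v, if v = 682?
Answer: 1/682 ≈ 0.0014663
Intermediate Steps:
1/v = 1/682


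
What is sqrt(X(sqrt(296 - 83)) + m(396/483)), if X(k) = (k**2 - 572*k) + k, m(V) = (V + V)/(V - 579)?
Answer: sqrt(205073422581 - 549758138211*sqrt(213))/31029 ≈ 90.114*I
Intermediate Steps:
m(V) = 2*V/(-579 + V) (m(V) = (2*V)/(-579 + V) = 2*V/(-579 + V))
X(k) = k**2 - 571*k
sqrt(X(sqrt(296 - 83)) + m(396/483)) = sqrt(sqrt(296 - 83)*(-571 + sqrt(296 - 83)) + 2*(396/483)/(-579 + 396/483)) = sqrt(sqrt(213)*(-571 + sqrt(213)) + 2*(396*(1/483))/(-579 + 396*(1/483))) = sqrt(sqrt(213)*(-571 + sqrt(213)) + 2*(132/161)/(-579 + 132/161)) = sqrt(sqrt(213)*(-571 + sqrt(213)) + 2*(132/161)/(-93087/161)) = sqrt(sqrt(213)*(-571 + sqrt(213)) + 2*(132/161)*(-161/93087)) = sqrt(sqrt(213)*(-571 + sqrt(213)) - 88/31029) = sqrt(-88/31029 + sqrt(213)*(-571 + sqrt(213)))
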